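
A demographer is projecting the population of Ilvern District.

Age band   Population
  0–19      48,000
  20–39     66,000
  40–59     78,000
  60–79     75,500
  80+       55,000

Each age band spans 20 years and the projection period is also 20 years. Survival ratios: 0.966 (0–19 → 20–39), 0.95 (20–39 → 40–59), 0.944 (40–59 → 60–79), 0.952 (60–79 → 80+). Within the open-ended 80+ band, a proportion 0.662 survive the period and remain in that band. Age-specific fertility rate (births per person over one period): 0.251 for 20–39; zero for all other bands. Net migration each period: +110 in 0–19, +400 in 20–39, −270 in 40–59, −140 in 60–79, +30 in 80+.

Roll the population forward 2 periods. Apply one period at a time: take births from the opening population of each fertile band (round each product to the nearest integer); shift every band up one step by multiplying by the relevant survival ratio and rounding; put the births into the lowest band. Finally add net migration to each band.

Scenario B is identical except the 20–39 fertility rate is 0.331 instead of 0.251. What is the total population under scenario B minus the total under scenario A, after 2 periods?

8841

Numbering the groups 1..5 from youngest to oldest:
Period 1.
Births: 66000 × 0.251 = 16566
Group 2: 48000 × 0.966 = 46368
Group 3: 66000 × 0.95 = 62700
Group 4: 78000 × 0.944 = 73632
Group 5: 75500 × 0.952 + 55000 × 0.662 = 71876 + 36410 = 108286
Net migration: Group 1 + 110 → 16676; Group 2 + 400 → 46768; Group 3 − 270 → 62430; Group 4 − 140 → 73492; Group 5 + 30 → 108316
Population now: 0–19=16676, 20–39=46768, 40–59=62430, 60–79=73492, 80+=108316
Period 2.
Births: 46768 × 0.251 = 11739
Group 2: 16676 × 0.966 = 16109
Group 3: 46768 × 0.95 = 44430
Group 4: 62430 × 0.944 = 58934
Group 5: 73492 × 0.952 + 108316 × 0.662 = 69964 + 71705 = 141669
Net migration: Group 1 + 110 → 11849; Group 2 + 400 → 16509; Group 3 − 270 → 44160; Group 4 − 140 → 58794; Group 5 + 30 → 141699
Population now: 0–19=11849, 20–39=16509, 40–59=44160, 60–79=58794, 80+=141699
Scenario A total after 2 periods: 273011
Scenario B projection —
Period 1.
Births: 66000 × 0.331 = 21846
Group 2: 48000 × 0.966 = 46368
Group 3: 66000 × 0.95 = 62700
Group 4: 78000 × 0.944 = 73632
Group 5: 75500 × 0.952 + 55000 × 0.662 = 71876 + 36410 = 108286
Net migration: Group 1 + 110 → 21956; Group 2 + 400 → 46768; Group 3 − 270 → 62430; Group 4 − 140 → 73492; Group 5 + 30 → 108316
Population now: 0–19=21956, 20–39=46768, 40–59=62430, 60–79=73492, 80+=108316
Period 2.
Births: 46768 × 0.331 = 15480
Group 2: 21956 × 0.966 = 21209
Group 3: 46768 × 0.95 = 44430
Group 4: 62430 × 0.944 = 58934
Group 5: 73492 × 0.952 + 108316 × 0.662 = 69964 + 71705 = 141669
Net migration: Group 1 + 110 → 15590; Group 2 + 400 → 21609; Group 3 − 270 → 44160; Group 4 − 140 → 58794; Group 5 + 30 → 141699
Population now: 0–19=15590, 20–39=21609, 40–59=44160, 60–79=58794, 80+=141699
Scenario B total after 2 periods: 281852
Difference B − A = 281852 − 273011 = 8841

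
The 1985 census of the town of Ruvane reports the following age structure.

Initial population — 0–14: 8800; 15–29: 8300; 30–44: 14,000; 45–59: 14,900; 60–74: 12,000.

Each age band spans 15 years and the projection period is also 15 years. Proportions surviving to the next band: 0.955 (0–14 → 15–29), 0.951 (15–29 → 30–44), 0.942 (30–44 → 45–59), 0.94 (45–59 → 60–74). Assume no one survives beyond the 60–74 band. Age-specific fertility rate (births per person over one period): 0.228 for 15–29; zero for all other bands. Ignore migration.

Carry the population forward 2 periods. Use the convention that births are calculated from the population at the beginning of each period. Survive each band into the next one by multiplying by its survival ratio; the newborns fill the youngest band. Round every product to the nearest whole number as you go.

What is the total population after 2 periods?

Call the groups 1 to 5, youngest first.
Period 1.
Births: 8300 * 0.228 = 1892
Group 2: 8800 * 0.955 = 8404
Group 3: 8300 * 0.951 = 7893
Group 4: 14000 * 0.942 = 13188
Group 5: 14900 * 0.94 = 14006
Population now: 0–14=1892, 15–29=8404, 30–44=7893, 45–59=13188, 60–74=14006
Period 2.
Births: 8404 * 0.228 = 1916
Group 2: 1892 * 0.955 = 1807
Group 3: 8404 * 0.951 = 7992
Group 4: 7893 * 0.942 = 7435
Group 5: 13188 * 0.94 = 12397
Population now: 0–14=1916, 15–29=1807, 30–44=7992, 45–59=7435, 60–74=12397
Total after period 2: 1916 + 1807 + 7992 + 7435 + 12397 = 31547

31547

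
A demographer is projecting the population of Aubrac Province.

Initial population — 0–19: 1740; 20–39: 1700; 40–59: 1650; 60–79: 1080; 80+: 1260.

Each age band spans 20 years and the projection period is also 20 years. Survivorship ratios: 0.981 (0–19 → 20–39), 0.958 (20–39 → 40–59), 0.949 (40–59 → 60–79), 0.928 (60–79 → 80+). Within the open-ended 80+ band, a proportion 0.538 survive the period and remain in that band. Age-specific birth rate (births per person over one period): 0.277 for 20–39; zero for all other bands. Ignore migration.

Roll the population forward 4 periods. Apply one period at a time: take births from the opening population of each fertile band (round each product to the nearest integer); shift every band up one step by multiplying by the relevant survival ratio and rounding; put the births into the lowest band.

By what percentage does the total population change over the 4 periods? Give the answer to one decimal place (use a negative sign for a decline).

-46.0

Let band 1 be 0–19 through band 5 = 80+.
After projecting period 1:
Births: 1700 * 0.277 = 471
Band 2: 1740 * 0.981 = 1707
Band 3: 1700 * 0.958 = 1629
Band 4: 1650 * 0.949 = 1566
Band 5: 1080 * 0.928 + 1260 * 0.538 = 1002 + 678 = 1680
Population now: 0–19=471, 20–39=1707, 40–59=1629, 60–79=1566, 80+=1680
After projecting period 2:
Births: 1707 * 0.277 = 473
Band 2: 471 * 0.981 = 462
Band 3: 1707 * 0.958 = 1635
Band 4: 1629 * 0.949 = 1546
Band 5: 1566 * 0.928 + 1680 * 0.538 = 1453 + 904 = 2357
Population now: 0–19=473, 20–39=462, 40–59=1635, 60–79=1546, 80+=2357
After projecting period 3:
Births: 462 * 0.277 = 128
Band 2: 473 * 0.981 = 464
Band 3: 462 * 0.958 = 443
Band 4: 1635 * 0.949 = 1552
Band 5: 1546 * 0.928 + 2357 * 0.538 = 1435 + 1268 = 2703
Population now: 0–19=128, 20–39=464, 40–59=443, 60–79=1552, 80+=2703
After projecting period 4:
Births: 464 * 0.277 = 129
Band 2: 128 * 0.981 = 126
Band 3: 464 * 0.958 = 445
Band 4: 443 * 0.949 = 420
Band 5: 1552 * 0.928 + 2703 * 0.538 = 1440 + 1454 = 2894
Population now: 0–19=129, 20–39=126, 40–59=445, 60–79=420, 80+=2894
Total: 7430 → 4014; change = -3416; percentage change = -46.0%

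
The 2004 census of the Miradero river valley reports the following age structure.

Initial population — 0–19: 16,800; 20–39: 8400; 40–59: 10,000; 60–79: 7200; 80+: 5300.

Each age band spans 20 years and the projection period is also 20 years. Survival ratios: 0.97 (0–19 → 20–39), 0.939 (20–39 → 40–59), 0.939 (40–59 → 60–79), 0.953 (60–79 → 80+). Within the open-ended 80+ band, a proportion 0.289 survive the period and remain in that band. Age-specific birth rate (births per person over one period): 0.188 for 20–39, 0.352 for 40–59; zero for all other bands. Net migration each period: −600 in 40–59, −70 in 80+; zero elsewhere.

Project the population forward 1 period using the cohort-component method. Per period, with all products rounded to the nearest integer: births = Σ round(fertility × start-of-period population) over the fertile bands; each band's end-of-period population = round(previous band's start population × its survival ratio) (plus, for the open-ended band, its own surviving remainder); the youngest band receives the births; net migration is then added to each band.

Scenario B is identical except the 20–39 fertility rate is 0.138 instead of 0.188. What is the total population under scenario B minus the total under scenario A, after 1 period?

-420

Numbering the groups 1..5 from youngest to oldest:
After projecting period 1:
Births: 8400 × 0.188 = 1579 ; 10000 × 0.352 = 3520 — total 5099
Group 2: 16800 × 0.97 = 16296
Group 3: 8400 × 0.939 = 7888
Group 4: 10000 × 0.939 = 9390
Group 5: 7200 × 0.953 + 5300 × 0.289 = 6862 + 1532 = 8394
Net migration: Group 3 − 600 → 7288; Group 5 − 70 → 8324
Giving 5099 / 16296 / 7288 / 9390 / 8324.
Scenario A total after 1 period: 46397
Scenario B projection —
After projecting period 1:
Births: 8400 × 0.138 = 1159 ; 10000 × 0.352 = 3520 — total 4679
Group 2: 16800 × 0.97 = 16296
Group 3: 8400 × 0.939 = 7888
Group 4: 10000 × 0.939 = 9390
Group 5: 7200 × 0.953 + 5300 × 0.289 = 6862 + 1532 = 8394
Net migration: Group 3 − 600 → 7288; Group 5 − 70 → 8324
Giving 4679 / 16296 / 7288 / 9390 / 8324.
Scenario B total after 1 period: 45977
Difference B − A = 45977 − 46397 = -420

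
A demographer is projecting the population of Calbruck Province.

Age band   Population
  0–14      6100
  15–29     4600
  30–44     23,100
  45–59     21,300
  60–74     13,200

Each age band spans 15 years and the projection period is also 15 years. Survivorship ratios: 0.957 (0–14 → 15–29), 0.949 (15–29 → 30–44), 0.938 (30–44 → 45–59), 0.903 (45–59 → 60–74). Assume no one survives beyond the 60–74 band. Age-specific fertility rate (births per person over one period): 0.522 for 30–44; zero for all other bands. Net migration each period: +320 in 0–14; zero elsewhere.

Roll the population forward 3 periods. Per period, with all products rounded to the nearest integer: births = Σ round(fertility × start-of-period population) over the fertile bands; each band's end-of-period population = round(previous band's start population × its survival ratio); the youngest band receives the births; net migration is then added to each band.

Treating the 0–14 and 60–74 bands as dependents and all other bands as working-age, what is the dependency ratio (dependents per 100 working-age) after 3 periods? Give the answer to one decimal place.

Period 1.
Births: 23100 × 0.522 = 12058
15–29: 6100 × 0.957 = 5838
30–44: 4600 × 0.949 = 4365
45–59: 23100 × 0.938 = 21668
60–74: 21300 × 0.903 = 19234
Net migration: 0–14 + 320 → 12378
End of period: [12378, 5838, 4365, 21668, 19234]
Period 2.
Births: 4365 × 0.522 = 2279
15–29: 12378 × 0.957 = 11846
30–44: 5838 × 0.949 = 5540
45–59: 4365 × 0.938 = 4094
60–74: 21668 × 0.903 = 19566
Net migration: 0–14 + 320 → 2599
End of period: [2599, 11846, 5540, 4094, 19566]
Period 3.
Births: 5540 × 0.522 = 2892
15–29: 2599 × 0.957 = 2487
30–44: 11846 × 0.949 = 11242
45–59: 5540 × 0.938 = 5197
60–74: 4094 × 0.903 = 3697
Net migration: 0–14 + 320 → 3212
End of period: [3212, 2487, 11242, 5197, 3697]
Dependents (band 0–14 + band 60–74) = 3212 + 3697 = 6909; working-age = 18926; ratio = 6909/18926 × 100 = 36.5

36.5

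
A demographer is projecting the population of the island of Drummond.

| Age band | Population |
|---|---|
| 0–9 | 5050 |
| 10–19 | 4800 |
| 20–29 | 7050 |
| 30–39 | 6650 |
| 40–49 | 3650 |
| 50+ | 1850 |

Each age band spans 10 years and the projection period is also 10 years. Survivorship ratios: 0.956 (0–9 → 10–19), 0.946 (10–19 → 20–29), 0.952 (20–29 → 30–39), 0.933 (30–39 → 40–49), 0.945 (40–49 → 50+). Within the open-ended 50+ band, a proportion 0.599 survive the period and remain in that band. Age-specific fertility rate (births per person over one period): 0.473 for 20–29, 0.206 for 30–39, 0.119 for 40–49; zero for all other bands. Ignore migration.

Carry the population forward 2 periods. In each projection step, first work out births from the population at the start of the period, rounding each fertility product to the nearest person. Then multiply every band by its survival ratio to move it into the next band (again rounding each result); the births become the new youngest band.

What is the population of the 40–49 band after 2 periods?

6262

Call the groups 1 to 6, youngest first.
Period 1.
Births: 7050 × 0.473 = 3335  |  6650 × 0.206 = 1370  |  3650 × 0.119 = 434 — total 5139
Group 2: 5050 × 0.956 = 4828
Group 3: 4800 × 0.946 = 4541
Group 4: 7050 × 0.952 = 6712
Group 5: 6650 × 0.933 = 6204
Group 6: 3650 × 0.945 + 1850 × 0.599 = 3449 + 1108 = 4557
Giving 5139 / 4828 / 4541 / 6712 / 6204 / 4557.
Period 2.
Births: 4541 × 0.473 = 2148  |  6712 × 0.206 = 1383  |  6204 × 0.119 = 738 — total 4269
Group 2: 5139 × 0.956 = 4913
Group 3: 4828 × 0.946 = 4567
Group 4: 4541 × 0.952 = 4323
Group 5: 6712 × 0.933 = 6262
Group 6: 6204 × 0.945 + 4557 × 0.599 = 5863 + 2730 = 8593
Giving 4269 / 4913 / 4567 / 4323 / 6262 / 8593.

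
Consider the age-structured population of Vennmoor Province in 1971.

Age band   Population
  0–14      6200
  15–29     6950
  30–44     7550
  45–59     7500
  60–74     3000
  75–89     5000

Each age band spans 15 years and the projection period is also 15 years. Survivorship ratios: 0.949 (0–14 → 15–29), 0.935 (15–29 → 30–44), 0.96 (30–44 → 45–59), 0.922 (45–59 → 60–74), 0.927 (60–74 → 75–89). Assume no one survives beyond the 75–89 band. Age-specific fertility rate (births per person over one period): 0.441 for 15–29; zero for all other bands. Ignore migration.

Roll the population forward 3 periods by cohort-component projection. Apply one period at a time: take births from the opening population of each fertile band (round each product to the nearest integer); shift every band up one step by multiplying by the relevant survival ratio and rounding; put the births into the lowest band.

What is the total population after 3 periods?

(Bands numbered youngest = 1 to oldest = 6.)
Period 1:
Births: 6950 * 0.441 = 3065
Band 2: 6200 * 0.949 = 5884
Band 3: 6950 * 0.935 = 6498
Band 4: 7550 * 0.96 = 7248
Band 5: 7500 * 0.922 = 6915
Band 6: 3000 * 0.927 = 2781
→ [3065, 5884, 6498, 7248, 6915, 2781]
Period 2:
Births: 5884 * 0.441 = 2595
Band 2: 3065 * 0.949 = 2909
Band 3: 5884 * 0.935 = 5502
Band 4: 6498 * 0.96 = 6238
Band 5: 7248 * 0.922 = 6683
Band 6: 6915 * 0.927 = 6410
→ [2595, 2909, 5502, 6238, 6683, 6410]
Period 3:
Births: 2909 * 0.441 = 1283
Band 2: 2595 * 0.949 = 2463
Band 3: 2909 * 0.935 = 2720
Band 4: 5502 * 0.96 = 5282
Band 5: 6238 * 0.922 = 5751
Band 6: 6683 * 0.927 = 6195
→ [1283, 2463, 2720, 5282, 5751, 6195]
Total after period 3: 1283 + 2463 + 2720 + 5282 + 5751 + 6195 = 23694

23694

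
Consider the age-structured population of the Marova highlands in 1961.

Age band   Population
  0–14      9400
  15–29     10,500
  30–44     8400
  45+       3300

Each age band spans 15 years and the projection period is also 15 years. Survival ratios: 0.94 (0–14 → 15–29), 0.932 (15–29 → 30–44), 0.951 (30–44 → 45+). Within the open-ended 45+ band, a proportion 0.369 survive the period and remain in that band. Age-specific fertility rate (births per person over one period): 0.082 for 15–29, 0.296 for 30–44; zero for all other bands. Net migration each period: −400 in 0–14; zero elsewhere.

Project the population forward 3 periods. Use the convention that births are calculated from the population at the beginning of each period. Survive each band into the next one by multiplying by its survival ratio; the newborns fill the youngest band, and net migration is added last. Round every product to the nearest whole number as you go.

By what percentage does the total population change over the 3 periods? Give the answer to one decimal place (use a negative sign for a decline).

Numbering the bands 1..4 from youngest to oldest:
After projecting period 1:
Births: 10500 × 0.082 = 861  |  8400 × 0.296 = 2486 → 3347
Band 2: 9400 × 0.94 = 8836
Band 3: 10500 × 0.932 = 9786
Band 4: 8400 × 0.951 + 3300 × 0.369 = 7988 + 1218 = 9206
Net migration: Band 1 − 400 → 2947
Giving 2947 / 8836 / 9786 / 9206.
After projecting period 2:
Births: 8836 × 0.082 = 725  |  9786 × 0.296 = 2897 → 3622
Band 2: 2947 × 0.94 = 2770
Band 3: 8836 × 0.932 = 8235
Band 4: 9786 × 0.951 + 9206 × 0.369 = 9306 + 3397 = 12703
Net migration: Band 1 − 400 → 3222
Giving 3222 / 2770 / 8235 / 12703.
After projecting period 3:
Births: 2770 × 0.082 = 227  |  8235 × 0.296 = 2438 → 2665
Band 2: 3222 × 0.94 = 3029
Band 3: 2770 × 0.932 = 2582
Band 4: 8235 × 0.951 + 12703 × 0.369 = 7831 + 4687 = 12518
Net migration: Band 1 − 400 → 2265
Giving 2265 / 3029 / 2582 / 12518.
Total: 31600 → 20394; change = -11206; percentage change = -35.5%

-35.5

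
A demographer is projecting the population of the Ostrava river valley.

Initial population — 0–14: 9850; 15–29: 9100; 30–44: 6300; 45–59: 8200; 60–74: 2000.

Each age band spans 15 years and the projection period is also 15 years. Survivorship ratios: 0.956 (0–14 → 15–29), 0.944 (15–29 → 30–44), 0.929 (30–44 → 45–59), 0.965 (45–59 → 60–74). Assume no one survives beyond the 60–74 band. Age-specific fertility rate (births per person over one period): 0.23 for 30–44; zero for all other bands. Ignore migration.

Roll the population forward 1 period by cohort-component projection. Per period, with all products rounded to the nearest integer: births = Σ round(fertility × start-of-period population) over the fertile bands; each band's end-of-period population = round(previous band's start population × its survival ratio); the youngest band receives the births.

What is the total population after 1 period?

Let group 1 be 0–14 through group 5 = 60–74.
[period 1]
Births: 6300 × 0.23 = 1449
Group 2: 9850 × 0.956 = 9417
Group 3: 9100 × 0.944 = 8590
Group 4: 6300 × 0.929 = 5853
Group 5: 8200 × 0.965 = 7913
Population now: 0–14=1449, 15–29=9417, 30–44=8590, 45–59=5853, 60–74=7913
Total after period 1: 1449 + 9417 + 8590 + 5853 + 7913 = 33222

33222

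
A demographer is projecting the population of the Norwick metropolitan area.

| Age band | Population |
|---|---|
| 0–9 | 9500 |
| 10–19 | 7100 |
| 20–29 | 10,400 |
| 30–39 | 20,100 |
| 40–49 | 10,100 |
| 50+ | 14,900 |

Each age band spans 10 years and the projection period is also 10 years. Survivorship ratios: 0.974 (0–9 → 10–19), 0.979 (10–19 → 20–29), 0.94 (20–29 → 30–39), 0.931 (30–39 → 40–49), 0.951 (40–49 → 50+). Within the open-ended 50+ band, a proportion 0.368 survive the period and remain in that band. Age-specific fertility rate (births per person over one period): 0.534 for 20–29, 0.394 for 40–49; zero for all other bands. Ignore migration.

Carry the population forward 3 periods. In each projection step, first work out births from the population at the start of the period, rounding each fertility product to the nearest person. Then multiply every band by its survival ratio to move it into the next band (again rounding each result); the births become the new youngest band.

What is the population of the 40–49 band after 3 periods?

Period 1.
Births: 10400 * 0.534 = 5554  |  10100 * 0.394 = 3979 ⇒ total 9533
10–19: 9500 * 0.974 = 9253
20–29: 7100 * 0.979 = 6951
30–39: 10400 * 0.94 = 9776
40–49: 20100 * 0.931 = 18713
50+: 10100 * 0.951 + 14900 * 0.368 = 9605 + 5483 = 15088
Population now: 0–9=9533, 10–19=9253, 20–29=6951, 30–39=9776, 40–49=18713, 50+=15088
Period 2.
Births: 6951 * 0.534 = 3712  |  18713 * 0.394 = 7373 ⇒ total 11085
10–19: 9533 * 0.974 = 9285
20–29: 9253 * 0.979 = 9059
30–39: 6951 * 0.94 = 6534
40–49: 9776 * 0.931 = 9101
50+: 18713 * 0.951 + 15088 * 0.368 = 17796 + 5552 = 23348
Population now: 0–9=11085, 10–19=9285, 20–29=9059, 30–39=6534, 40–49=9101, 50+=23348
Period 3.
Births: 9059 * 0.534 = 4838  |  9101 * 0.394 = 3586 ⇒ total 8424
10–19: 11085 * 0.974 = 10797
20–29: 9285 * 0.979 = 9090
30–39: 9059 * 0.94 = 8515
40–49: 6534 * 0.931 = 6083
50+: 9101 * 0.951 + 23348 * 0.368 = 8655 + 8592 = 17247
Population now: 0–9=8424, 10–19=10797, 20–29=9090, 30–39=8515, 40–49=6083, 50+=17247

6083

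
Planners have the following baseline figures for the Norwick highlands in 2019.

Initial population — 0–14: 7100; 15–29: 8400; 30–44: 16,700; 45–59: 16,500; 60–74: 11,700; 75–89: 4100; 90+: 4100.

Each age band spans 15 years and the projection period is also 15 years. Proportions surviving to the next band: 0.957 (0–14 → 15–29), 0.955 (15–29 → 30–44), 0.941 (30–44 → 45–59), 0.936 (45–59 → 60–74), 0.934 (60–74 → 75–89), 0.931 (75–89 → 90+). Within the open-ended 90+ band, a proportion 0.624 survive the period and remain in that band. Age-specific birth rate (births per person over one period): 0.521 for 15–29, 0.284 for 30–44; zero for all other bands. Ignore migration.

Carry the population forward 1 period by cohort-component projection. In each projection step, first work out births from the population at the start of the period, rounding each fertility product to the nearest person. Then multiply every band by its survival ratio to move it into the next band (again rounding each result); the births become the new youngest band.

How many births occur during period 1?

9119

(Groups numbered youngest = 1 to oldest = 7.)
Period 1:
Births: 8400 * 0.521 = 4376, 16700 * 0.284 = 4743 ⇒ total 9119
Group 2: 7100 * 0.957 = 6795
Group 3: 8400 * 0.955 = 8022
Group 4: 16700 * 0.941 = 15715
Group 5: 16500 * 0.936 = 15444
Group 6: 11700 * 0.934 = 10928
Group 7: 4100 * 0.931 + 4100 * 0.624 = 3817 + 2558 = 6375
Population now: 0–14=9119, 15–29=6795, 30–44=8022, 45–59=15715, 60–74=15444, 75–89=10928, 90+=6375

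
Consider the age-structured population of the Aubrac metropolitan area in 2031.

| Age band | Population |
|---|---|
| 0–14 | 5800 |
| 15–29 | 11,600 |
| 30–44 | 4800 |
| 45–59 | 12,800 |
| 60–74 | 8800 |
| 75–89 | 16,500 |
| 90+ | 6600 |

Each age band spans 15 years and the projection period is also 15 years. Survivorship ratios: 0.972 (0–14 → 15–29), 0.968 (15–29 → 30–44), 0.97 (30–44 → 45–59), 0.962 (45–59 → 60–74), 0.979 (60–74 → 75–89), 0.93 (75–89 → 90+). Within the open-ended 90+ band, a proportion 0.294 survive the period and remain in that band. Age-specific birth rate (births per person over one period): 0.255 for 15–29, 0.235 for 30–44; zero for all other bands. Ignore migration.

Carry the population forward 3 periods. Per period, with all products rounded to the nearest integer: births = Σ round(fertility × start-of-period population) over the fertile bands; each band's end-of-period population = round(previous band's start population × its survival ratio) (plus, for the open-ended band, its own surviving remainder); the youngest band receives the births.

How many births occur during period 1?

(Bands numbered youngest = 1 to oldest = 7.)
— Period 1 —
Births: 11600 × 0.255 = 2958, 4800 × 0.235 = 1128 → total 4086
Band 2: 5800 × 0.972 = 5638
Band 3: 11600 × 0.968 = 11229
Band 4: 4800 × 0.97 = 4656
Band 5: 12800 × 0.962 = 12314
Band 6: 8800 × 0.979 = 8615
Band 7: 16500 × 0.93 + 6600 × 0.294 = 15345 + 1940 = 17285
→ [4086, 5638, 11229, 4656, 12314, 8615, 17285]

4086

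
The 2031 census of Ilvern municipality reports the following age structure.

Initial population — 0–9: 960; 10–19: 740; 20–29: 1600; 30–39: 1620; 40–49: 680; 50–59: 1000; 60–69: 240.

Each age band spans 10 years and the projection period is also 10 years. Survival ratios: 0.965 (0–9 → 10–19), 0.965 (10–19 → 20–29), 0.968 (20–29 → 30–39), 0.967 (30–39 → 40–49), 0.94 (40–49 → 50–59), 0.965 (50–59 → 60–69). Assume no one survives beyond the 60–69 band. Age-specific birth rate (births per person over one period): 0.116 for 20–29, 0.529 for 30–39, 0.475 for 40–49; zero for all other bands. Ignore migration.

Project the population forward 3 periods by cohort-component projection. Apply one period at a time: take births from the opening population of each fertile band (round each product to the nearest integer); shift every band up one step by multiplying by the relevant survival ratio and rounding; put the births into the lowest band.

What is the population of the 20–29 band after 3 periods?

Let band 1 be 0–9 through band 7 = 60–69.
After projecting period 1:
Births: 1600 × 0.116 = 186  |  1620 × 0.529 = 857  |  680 × 0.475 = 323 → 1366
Band 2: 960 × 0.965 = 926
Band 3: 740 × 0.965 = 714
Band 4: 1600 × 0.968 = 1549
Band 5: 1620 × 0.967 = 1567
Band 6: 680 × 0.94 = 639
Band 7: 1000 × 0.965 = 965
Population now: 0–9=1366, 10–19=926, 20–29=714, 30–39=1549, 40–49=1567, 50–59=639, 60–69=965
After projecting period 2:
Births: 714 × 0.116 = 83  |  1549 × 0.529 = 819  |  1567 × 0.475 = 744 → 1646
Band 2: 1366 × 0.965 = 1318
Band 3: 926 × 0.965 = 894
Band 4: 714 × 0.968 = 691
Band 5: 1549 × 0.967 = 1498
Band 6: 1567 × 0.94 = 1473
Band 7: 639 × 0.965 = 617
Population now: 0–9=1646, 10–19=1318, 20–29=894, 30–39=691, 40–49=1498, 50–59=1473, 60–69=617
After projecting period 3:
Births: 894 × 0.116 = 104  |  691 × 0.529 = 366  |  1498 × 0.475 = 712 → 1182
Band 2: 1646 × 0.965 = 1588
Band 3: 1318 × 0.965 = 1272
Band 4: 894 × 0.968 = 865
Band 5: 691 × 0.967 = 668
Band 6: 1498 × 0.94 = 1408
Band 7: 1473 × 0.965 = 1421
Population now: 0–9=1182, 10–19=1588, 20–29=1272, 30–39=865, 40–49=668, 50–59=1408, 60–69=1421

1272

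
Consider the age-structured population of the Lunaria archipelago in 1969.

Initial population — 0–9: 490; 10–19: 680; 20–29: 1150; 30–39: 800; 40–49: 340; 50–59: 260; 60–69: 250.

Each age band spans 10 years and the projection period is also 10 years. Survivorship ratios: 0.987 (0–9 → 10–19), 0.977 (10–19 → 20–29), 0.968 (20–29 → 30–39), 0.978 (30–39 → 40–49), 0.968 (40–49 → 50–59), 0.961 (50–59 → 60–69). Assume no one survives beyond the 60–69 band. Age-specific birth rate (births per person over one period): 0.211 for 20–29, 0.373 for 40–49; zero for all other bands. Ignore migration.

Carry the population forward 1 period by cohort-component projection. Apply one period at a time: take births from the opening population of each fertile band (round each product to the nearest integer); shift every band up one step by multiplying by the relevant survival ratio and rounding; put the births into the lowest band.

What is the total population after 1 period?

— Period 1 —
Births: 1150 × 0.211 = 243 ; 340 × 0.373 = 127 → total 370
10–19: 490 × 0.987 = 484
20–29: 680 × 0.977 = 664
30–39: 1150 × 0.968 = 1113
40–49: 800 × 0.978 = 782
50–59: 340 × 0.968 = 329
60–69: 260 × 0.961 = 250
End of period: [370, 484, 664, 1113, 782, 329, 250]
Total after period 1: 370 + 484 + 664 + 1113 + 782 + 329 + 250 = 3992

3992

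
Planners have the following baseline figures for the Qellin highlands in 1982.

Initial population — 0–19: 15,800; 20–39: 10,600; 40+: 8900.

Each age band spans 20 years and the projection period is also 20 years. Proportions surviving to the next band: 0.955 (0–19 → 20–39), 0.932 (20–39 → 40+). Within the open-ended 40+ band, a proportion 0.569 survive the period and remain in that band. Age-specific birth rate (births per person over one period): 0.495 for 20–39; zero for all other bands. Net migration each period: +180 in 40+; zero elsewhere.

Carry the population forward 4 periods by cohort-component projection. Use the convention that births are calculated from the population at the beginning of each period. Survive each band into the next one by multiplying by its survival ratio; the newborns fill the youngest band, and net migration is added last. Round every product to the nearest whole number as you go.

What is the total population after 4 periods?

Period 1:
Births: 10600 × 0.495 = 5247
20–39: 15800 × 0.955 = 15089
40+: 10600 × 0.932 + 8900 × 0.569 = 9879 + 5064 = 14943
Net migration: 40+ + 180 → 15123
→ [5247, 15089, 15123]
Period 2:
Births: 15089 × 0.495 = 7469
20–39: 5247 × 0.955 = 5011
40+: 15089 × 0.932 + 15123 × 0.569 = 14063 + 8605 = 22668
Net migration: 40+ + 180 → 22848
→ [7469, 5011, 22848]
Period 3:
Births: 5011 × 0.495 = 2480
20–39: 7469 × 0.955 = 7133
40+: 5011 × 0.932 + 22848 × 0.569 = 4670 + 13001 = 17671
Net migration: 40+ + 180 → 17851
→ [2480, 7133, 17851]
Period 4:
Births: 7133 × 0.495 = 3531
20–39: 2480 × 0.955 = 2368
40+: 7133 × 0.932 + 17851 × 0.569 = 6648 + 10157 = 16805
Net migration: 40+ + 180 → 16985
→ [3531, 2368, 16985]
Total after period 4: 3531 + 2368 + 16985 = 22884

22884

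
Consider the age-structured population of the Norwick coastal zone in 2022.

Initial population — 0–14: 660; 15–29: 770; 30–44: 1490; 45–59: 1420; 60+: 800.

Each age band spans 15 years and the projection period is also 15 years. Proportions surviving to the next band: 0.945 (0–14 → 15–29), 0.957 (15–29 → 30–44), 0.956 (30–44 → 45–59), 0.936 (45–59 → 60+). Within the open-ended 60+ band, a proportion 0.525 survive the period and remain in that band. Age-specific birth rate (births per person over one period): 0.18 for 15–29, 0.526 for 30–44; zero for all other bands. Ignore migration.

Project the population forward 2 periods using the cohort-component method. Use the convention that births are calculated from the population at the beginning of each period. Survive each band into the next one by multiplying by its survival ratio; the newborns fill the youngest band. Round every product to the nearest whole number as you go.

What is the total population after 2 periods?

4925

[period 1]
Births: 770 × 0.18 = 139 ; 1490 × 0.526 = 784 ⇒ total 923
15–29: 660 × 0.945 = 624
30–44: 770 × 0.957 = 737
45–59: 1490 × 0.956 = 1424
60+: 1420 × 0.936 + 800 × 0.525 = 1329 + 420 = 1749
→ [923, 624, 737, 1424, 1749]
[period 2]
Births: 624 × 0.18 = 112 ; 737 × 0.526 = 388 ⇒ total 500
15–29: 923 × 0.945 = 872
30–44: 624 × 0.957 = 597
45–59: 737 × 0.956 = 705
60+: 1424 × 0.936 + 1749 × 0.525 = 1333 + 918 = 2251
→ [500, 872, 597, 705, 2251]
Total after period 2: 500 + 872 + 597 + 705 + 2251 = 4925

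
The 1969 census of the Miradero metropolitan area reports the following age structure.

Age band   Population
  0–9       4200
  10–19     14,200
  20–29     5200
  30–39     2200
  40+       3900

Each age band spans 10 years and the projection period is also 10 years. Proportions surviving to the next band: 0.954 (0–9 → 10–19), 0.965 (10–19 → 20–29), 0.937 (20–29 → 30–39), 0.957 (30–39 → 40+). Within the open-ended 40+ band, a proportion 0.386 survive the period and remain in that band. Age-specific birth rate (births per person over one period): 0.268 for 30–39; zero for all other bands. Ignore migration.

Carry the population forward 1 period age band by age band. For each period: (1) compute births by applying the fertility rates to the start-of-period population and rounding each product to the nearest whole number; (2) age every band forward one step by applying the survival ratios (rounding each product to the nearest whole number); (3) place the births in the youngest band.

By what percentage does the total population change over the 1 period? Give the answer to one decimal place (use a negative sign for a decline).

Period 1:
Births: 2200 × 0.268 = 590
10–19: 4200 × 0.954 = 4007
20–29: 14200 × 0.965 = 13703
30–39: 5200 × 0.937 = 4872
40+: 2200 × 0.957 + 3900 × 0.386 = 2105 + 1505 = 3610
→ [590, 4007, 13703, 4872, 3610]
Total: 29700 → 26782; change = -2918; percentage change = -9.8%

-9.8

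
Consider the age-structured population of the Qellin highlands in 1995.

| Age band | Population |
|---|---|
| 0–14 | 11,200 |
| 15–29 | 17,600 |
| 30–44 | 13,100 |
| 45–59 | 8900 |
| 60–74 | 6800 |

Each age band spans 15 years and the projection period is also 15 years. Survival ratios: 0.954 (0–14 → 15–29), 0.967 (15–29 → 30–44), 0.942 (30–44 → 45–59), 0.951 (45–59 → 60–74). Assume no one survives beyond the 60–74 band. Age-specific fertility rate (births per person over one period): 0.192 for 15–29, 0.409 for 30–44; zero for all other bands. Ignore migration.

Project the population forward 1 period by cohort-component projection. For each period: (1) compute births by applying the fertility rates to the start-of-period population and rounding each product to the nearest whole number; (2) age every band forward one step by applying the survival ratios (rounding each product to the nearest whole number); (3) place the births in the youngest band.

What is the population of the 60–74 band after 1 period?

Call the bands 1 to 5, youngest first.
Period 1.
Births: 17600 * 0.192 = 3379 ; 13100 * 0.409 = 5358 — total 8737
Band 2: 11200 * 0.954 = 10685
Band 3: 17600 * 0.967 = 17019
Band 4: 13100 * 0.942 = 12340
Band 5: 8900 * 0.951 = 8464
→ [8737, 10685, 17019, 12340, 8464]

8464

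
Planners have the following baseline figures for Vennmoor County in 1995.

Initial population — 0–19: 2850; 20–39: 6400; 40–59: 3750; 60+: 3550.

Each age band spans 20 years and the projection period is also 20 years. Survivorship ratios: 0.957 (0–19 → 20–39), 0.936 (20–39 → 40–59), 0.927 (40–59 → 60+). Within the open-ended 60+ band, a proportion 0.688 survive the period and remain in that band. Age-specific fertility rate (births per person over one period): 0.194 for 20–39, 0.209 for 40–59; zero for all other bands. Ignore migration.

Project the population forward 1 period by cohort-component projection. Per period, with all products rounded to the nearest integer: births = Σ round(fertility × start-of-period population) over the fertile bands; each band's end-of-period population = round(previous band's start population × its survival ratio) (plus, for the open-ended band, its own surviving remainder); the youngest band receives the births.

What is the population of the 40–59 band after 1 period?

5990

After projecting period 1:
Births: 6400 * 0.194 = 1242 ; 3750 * 0.209 = 784 ⇒ total 2026
20–39: 2850 * 0.957 = 2727
40–59: 6400 * 0.936 = 5990
60+: 3750 * 0.927 + 3550 * 0.688 = 3476 + 2442 = 5918
End of period: [2026, 2727, 5990, 5918]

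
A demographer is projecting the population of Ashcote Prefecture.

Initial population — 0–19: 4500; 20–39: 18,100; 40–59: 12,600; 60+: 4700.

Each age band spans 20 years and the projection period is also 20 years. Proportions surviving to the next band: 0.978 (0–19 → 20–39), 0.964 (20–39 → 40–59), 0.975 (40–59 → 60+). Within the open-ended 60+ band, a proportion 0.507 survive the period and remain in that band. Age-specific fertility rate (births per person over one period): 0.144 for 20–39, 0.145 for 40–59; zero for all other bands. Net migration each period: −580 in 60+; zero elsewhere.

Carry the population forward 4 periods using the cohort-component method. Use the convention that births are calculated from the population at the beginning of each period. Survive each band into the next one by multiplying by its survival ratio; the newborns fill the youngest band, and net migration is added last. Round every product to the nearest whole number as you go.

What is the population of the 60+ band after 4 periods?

(Groups numbered youngest = 1 to oldest = 4.)
[period 1]
Births: 18100 × 0.144 = 2606 ; 12600 × 0.145 = 1827 → 4433
Group 2: 4500 × 0.978 = 4401
Group 3: 18100 × 0.964 = 17448
Group 4: 12600 × 0.975 + 4700 × 0.507 = 12285 + 2383 = 14668
Net migration: Group 4 − 580 → 14088
End of period: [4433, 4401, 17448, 14088]
[period 2]
Births: 4401 × 0.144 = 634 ; 17448 × 0.145 = 2530 → 3164
Group 2: 4433 × 0.978 = 4335
Group 3: 4401 × 0.964 = 4243
Group 4: 17448 × 0.975 + 14088 × 0.507 = 17012 + 7143 = 24155
Net migration: Group 4 − 580 → 23575
End of period: [3164, 4335, 4243, 23575]
[period 3]
Births: 4335 × 0.144 = 624 ; 4243 × 0.145 = 615 → 1239
Group 2: 3164 × 0.978 = 3094
Group 3: 4335 × 0.964 = 4179
Group 4: 4243 × 0.975 + 23575 × 0.507 = 4137 + 11953 = 16090
Net migration: Group 4 − 580 → 15510
End of period: [1239, 3094, 4179, 15510]
[period 4]
Births: 3094 × 0.144 = 446 ; 4179 × 0.145 = 606 → 1052
Group 2: 1239 × 0.978 = 1212
Group 3: 3094 × 0.964 = 2983
Group 4: 4179 × 0.975 + 15510 × 0.507 = 4075 + 7864 = 11939
Net migration: Group 4 − 580 → 11359
End of period: [1052, 1212, 2983, 11359]

11359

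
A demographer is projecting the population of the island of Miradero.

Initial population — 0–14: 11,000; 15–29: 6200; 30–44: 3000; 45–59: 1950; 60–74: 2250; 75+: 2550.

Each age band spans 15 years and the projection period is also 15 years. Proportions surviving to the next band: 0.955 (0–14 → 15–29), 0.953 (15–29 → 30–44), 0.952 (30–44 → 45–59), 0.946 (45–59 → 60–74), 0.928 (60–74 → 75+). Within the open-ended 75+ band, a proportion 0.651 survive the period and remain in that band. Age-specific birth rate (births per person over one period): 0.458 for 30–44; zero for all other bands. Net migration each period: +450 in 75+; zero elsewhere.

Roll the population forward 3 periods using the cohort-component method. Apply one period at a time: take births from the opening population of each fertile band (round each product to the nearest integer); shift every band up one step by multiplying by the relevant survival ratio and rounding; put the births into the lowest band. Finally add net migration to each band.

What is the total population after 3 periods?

29414

Call the bands 1 to 6, youngest first.
Period 1:
Births: 3000 * 0.458 = 1374
Band 2: 11000 * 0.955 = 10505
Band 3: 6200 * 0.953 = 5909
Band 4: 3000 * 0.952 = 2856
Band 5: 1950 * 0.946 = 1845
Band 6: 2250 * 0.928 + 2550 * 0.651 = 2088 + 1660 = 3748
Net migration: Band 6 + 450 → 4198
→ [1374, 10505, 5909, 2856, 1845, 4198]
Period 2:
Births: 5909 * 0.458 = 2706
Band 2: 1374 * 0.955 = 1312
Band 3: 10505 * 0.953 = 10011
Band 4: 5909 * 0.952 = 5625
Band 5: 2856 * 0.946 = 2702
Band 6: 1845 * 0.928 + 4198 * 0.651 = 1712 + 2733 = 4445
Net migration: Band 6 + 450 → 4895
→ [2706, 1312, 10011, 5625, 2702, 4895]
Period 3:
Births: 10011 * 0.458 = 4585
Band 2: 2706 * 0.955 = 2584
Band 3: 1312 * 0.953 = 1250
Band 4: 10011 * 0.952 = 9530
Band 5: 5625 * 0.946 = 5321
Band 6: 2702 * 0.928 + 4895 * 0.651 = 2507 + 3187 = 5694
Net migration: Band 6 + 450 → 6144
→ [4585, 2584, 1250, 9530, 5321, 6144]
Total after period 3: 4585 + 2584 + 1250 + 9530 + 5321 + 6144 = 29414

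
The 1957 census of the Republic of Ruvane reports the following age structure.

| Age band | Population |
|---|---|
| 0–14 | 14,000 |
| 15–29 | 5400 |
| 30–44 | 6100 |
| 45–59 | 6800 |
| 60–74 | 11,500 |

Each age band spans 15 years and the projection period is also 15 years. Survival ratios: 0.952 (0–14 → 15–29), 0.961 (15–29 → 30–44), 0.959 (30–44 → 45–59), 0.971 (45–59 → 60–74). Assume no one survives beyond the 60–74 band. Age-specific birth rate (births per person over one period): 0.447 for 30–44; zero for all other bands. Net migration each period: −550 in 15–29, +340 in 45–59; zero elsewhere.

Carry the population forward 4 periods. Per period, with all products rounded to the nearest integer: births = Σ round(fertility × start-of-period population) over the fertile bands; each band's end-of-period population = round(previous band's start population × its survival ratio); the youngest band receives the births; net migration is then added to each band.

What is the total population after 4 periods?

Call the groups 1 to 5, youngest first.
— Period 1 —
Births: 6100 × 0.447 = 2727
Group 2: 14000 × 0.952 = 13328
Group 3: 5400 × 0.961 = 5189
Group 4: 6100 × 0.959 = 5850
Group 5: 6800 × 0.971 = 6603
Net migration: Group 2 − 550 → 12778; Group 4 + 340 → 6190
Population now: 0–14=2727, 15–29=12778, 30–44=5189, 45–59=6190, 60–74=6603
— Period 2 —
Births: 5189 × 0.447 = 2319
Group 2: 2727 × 0.952 = 2596
Group 3: 12778 × 0.961 = 12280
Group 4: 5189 × 0.959 = 4976
Group 5: 6190 × 0.971 = 6010
Net migration: Group 2 − 550 → 2046; Group 4 + 340 → 5316
Population now: 0–14=2319, 15–29=2046, 30–44=12280, 45–59=5316, 60–74=6010
— Period 3 —
Births: 12280 × 0.447 = 5489
Group 2: 2319 × 0.952 = 2208
Group 3: 2046 × 0.961 = 1966
Group 4: 12280 × 0.959 = 11777
Group 5: 5316 × 0.971 = 5162
Net migration: Group 2 − 550 → 1658; Group 4 + 340 → 12117
Population now: 0–14=5489, 15–29=1658, 30–44=1966, 45–59=12117, 60–74=5162
— Period 4 —
Births: 1966 × 0.447 = 879
Group 2: 5489 × 0.952 = 5226
Group 3: 1658 × 0.961 = 1593
Group 4: 1966 × 0.959 = 1885
Group 5: 12117 × 0.971 = 11766
Net migration: Group 2 − 550 → 4676; Group 4 + 340 → 2225
Population now: 0–14=879, 15–29=4676, 30–44=1593, 45–59=2225, 60–74=11766
Total after period 4: 879 + 4676 + 1593 + 2225 + 11766 = 21139

21139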